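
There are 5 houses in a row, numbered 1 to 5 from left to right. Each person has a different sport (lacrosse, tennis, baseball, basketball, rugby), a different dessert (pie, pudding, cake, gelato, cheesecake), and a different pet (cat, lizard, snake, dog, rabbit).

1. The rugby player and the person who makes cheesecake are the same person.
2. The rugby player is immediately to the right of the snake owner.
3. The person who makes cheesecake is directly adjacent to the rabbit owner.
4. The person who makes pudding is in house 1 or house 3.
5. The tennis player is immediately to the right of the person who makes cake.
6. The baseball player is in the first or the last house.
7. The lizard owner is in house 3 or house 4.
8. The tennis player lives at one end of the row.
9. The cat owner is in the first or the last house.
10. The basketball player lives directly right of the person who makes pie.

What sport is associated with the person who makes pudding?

From clue 8, the tennis player must be in house 5.
The only sport still possible for house 1 is baseball.
The person who makes cake is in house 4 (clue 5).
House 5 dessert: only gelato fits.
The rugby player is narrowed to house 2 or 3; consider each.
Placing it in house 3 leads to a contradiction, so it's in house 2.
Clue 1: the person who makes cheesecake is in house 2.
From clue 2, the snake owner must be in house 1.
House 2's pet must be dog (nothing else left).
House 3's pet must be rabbit (nothing else left).
The only pet still possible for house 4 is lizard.
That leaves cat as the pet for house 5.
Clue 10 places the basketball player in house 4.
Clue 10 places the person who makes pie in house 3.
House 3 sport: only lacrosse fits.
That leaves pudding as the dessert for house 1.
So: house 1 = baseball/pudding/snake, house 2 = rugby/cheesecake/dog, house 3 = lacrosse/pie/rabbit, house 4 = basketball/cake/lizard, house 5 = tennis/gelato/cat.

baseball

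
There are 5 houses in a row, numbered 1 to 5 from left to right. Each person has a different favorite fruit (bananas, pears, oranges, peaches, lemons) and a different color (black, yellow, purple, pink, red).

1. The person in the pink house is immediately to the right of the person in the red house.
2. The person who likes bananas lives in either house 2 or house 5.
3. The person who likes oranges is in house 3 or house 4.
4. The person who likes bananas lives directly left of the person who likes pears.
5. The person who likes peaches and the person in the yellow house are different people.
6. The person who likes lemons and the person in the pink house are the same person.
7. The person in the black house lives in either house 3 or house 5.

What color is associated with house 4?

red

Clue 4: the person who likes bananas is in house 2.
From clue 4, the person who likes pears must be in house 3.
So house 1 gets peaches for favorite fruit.
That leaves oranges as the favorite fruit for house 4.
House 5 favorite fruit: only lemons fits.
The person in the pink house is in house 5 (clue 6).
By clue 1, the person in the red house is in house 4.
That leaves purple as the color for house 1.
So house 2 gets yellow for color.
So house 3 gets black for color.
So: house 1 = peaches/purple, house 2 = bananas/yellow, house 3 = pears/black, house 4 = oranges/red, house 5 = lemons/pink.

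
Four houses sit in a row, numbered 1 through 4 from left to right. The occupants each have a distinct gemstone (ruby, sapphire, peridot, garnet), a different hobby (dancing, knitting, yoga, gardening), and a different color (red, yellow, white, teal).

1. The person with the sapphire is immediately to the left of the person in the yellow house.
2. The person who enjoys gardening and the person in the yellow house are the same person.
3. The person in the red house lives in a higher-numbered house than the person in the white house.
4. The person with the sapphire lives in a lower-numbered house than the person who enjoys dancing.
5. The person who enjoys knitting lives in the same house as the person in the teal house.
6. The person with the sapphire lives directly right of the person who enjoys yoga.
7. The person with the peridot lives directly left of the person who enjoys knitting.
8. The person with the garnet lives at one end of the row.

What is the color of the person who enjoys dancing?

red

The only hobby still possible for house 1 is yoga.
Clue 6: the person with the sapphire is in house 2.
The only hobby still possible for house 2 is knitting.
That leaves white as the color for house 1.
Clue 1 places the person in the yellow house in house 3.
Clue 2 places the person who enjoys gardening in house 3.
Clue 5: the person in the teal house is in house 2.
Clue 7 places the person with the peridot in house 1.
That leaves ruby as the gemstone for house 3.
That leaves garnet as the gemstone for house 4.
The only hobby still possible for house 4 is dancing.
House 4 color: only red fits.
So: house 1 = peridot/yoga/white, house 2 = sapphire/knitting/teal, house 3 = ruby/gardening/yellow, house 4 = garnet/dancing/red.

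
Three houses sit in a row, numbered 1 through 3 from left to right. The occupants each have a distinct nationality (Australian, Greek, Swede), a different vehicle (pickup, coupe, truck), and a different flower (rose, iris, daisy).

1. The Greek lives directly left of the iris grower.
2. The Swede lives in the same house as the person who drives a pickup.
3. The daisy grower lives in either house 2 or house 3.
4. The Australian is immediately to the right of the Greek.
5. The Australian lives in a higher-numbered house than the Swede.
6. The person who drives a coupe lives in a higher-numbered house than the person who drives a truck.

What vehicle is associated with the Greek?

truck

House 3's nationality must be Australian (nothing else left).
That leaves rose as the flower for house 1.
From clue 4, the Greek must be in house 2.
So house 1 gets Swede for nationality.
That leaves coupe as the vehicle for house 3.
Clue 1 places the iris grower in house 3.
The person who drives a pickup is in house 1 (clue 2).
That leaves truck as the vehicle for house 2.
That leaves daisy as the flower for house 2.
So: house 1 = Swede/pickup/rose, house 2 = Greek/truck/daisy, house 3 = Australian/coupe/iris.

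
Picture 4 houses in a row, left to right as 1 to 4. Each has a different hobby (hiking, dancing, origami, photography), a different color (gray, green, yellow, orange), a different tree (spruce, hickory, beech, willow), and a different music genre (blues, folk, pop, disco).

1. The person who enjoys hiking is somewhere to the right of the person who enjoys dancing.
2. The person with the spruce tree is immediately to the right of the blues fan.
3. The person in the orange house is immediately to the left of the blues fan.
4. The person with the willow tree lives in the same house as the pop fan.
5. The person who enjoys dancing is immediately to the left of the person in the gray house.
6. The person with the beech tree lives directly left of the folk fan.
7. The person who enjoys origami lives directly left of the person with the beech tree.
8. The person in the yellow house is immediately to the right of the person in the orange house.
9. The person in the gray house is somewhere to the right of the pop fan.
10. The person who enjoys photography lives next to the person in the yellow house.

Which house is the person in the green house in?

The person who enjoys origami is narrowed to house 1 or 2; consider each.
Placing it in house 2 leads to a contradiction, so it's in house 1.
By clue 7, the person with the beech tree is in house 2.
Clue 6: the folk fan is in house 3.
House 1 music genre: only pop fits.
So house 4 gets disco for music genre.
From clue 2, the person with the spruce tree must be in house 3.
Clue 3: the person in the orange house is in house 1.
Clue 4: the person with the willow tree is in house 1.
The person in the yellow house is in house 2 (clue 8).
Clue 10 places the person who enjoys photography in house 3.
That leaves dancing as the hobby for house 2.
So house 4 gets hiking for hobby.
So house 4 gets hickory for tree.
House 2 music genre: only blues fits.
By clue 5, the person in the gray house is in house 3.
House 4 color: only green fits.
So: house 1 = origami/orange/willow/pop, house 2 = dancing/yellow/beech/blues, house 3 = photography/gray/spruce/folk, house 4 = hiking/green/hickory/disco.

4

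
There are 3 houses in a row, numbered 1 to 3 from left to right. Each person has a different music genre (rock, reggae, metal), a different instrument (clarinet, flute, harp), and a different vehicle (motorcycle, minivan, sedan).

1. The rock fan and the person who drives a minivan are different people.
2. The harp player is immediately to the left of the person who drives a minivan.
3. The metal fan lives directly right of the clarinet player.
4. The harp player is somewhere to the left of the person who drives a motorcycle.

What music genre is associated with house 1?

That leaves flute as the instrument for house 3.
The only vehicle still possible for house 1 is sedan.
The metal fan is narrowed to house 2 or 3; consider each.
Placing it in house 2 leads to a contradiction, so it's in house 3.
By clue 3, the clarinet player is in house 2.
House 1 instrument: only harp fits.
Clue 2: the person who drives a minivan is in house 2.
House 3's vehicle must be motorcycle (nothing else left).
Clue 1: the rock fan is in house 1.
The only music genre still possible for house 2 is reggae.
So: house 1 = rock/harp/sedan, house 2 = reggae/clarinet/minivan, house 3 = metal/flute/motorcycle.

rock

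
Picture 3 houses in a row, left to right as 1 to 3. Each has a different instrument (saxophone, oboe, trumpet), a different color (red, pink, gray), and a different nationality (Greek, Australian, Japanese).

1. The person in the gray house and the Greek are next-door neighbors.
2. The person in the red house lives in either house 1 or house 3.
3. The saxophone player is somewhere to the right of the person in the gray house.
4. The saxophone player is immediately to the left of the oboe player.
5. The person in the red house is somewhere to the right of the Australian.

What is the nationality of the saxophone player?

Greek

From clue 4, the saxophone player must be in house 2.
By clue 4, the oboe player is in house 3.
By clue 5, the person in the red house is in house 3.
House 1 instrument: only trumpet fits.
From clue 3, the person in the gray house must be in house 1.
House 2's color must be pink (nothing else left).
Clue 1 places the Greek in house 2.
The only nationality still possible for house 1 is Australian.
House 3's nationality must be Japanese (nothing else left).
So: house 1 = trumpet/gray/Australian, house 2 = saxophone/pink/Greek, house 3 = oboe/red/Japanese.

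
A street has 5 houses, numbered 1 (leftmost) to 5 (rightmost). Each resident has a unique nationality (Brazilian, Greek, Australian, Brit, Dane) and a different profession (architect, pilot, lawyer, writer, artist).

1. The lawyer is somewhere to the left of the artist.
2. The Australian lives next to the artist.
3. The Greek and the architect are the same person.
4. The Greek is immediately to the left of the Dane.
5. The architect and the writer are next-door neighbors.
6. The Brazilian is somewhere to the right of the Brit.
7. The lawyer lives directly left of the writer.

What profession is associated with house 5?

The Brazilian is narrowed to house 2 or 3 or 4 or 5; consider each.
Placing it in house 3 and house 4 and house 5 leads to a contradiction, so it's in house 2.
From clue 6, the Brit must be in house 1.
The Dane is narrowed to house 4 or 5; consider each.
Placing it in house 5 leads to a contradiction, so it's in house 4.
Clue 4: the Greek is in house 3.
That leaves Australian as the nationality for house 5.
By clue 2, the artist is in house 4.
Clue 3: the architect is in house 3.
That leaves lawyer as the profession for house 1.
So house 5 gets pilot for profession.
The only profession still possible for house 2 is writer.
So: house 1 = Brit/lawyer, house 2 = Brazilian/writer, house 3 = Greek/architect, house 4 = Dane/artist, house 5 = Australian/pilot.

pilot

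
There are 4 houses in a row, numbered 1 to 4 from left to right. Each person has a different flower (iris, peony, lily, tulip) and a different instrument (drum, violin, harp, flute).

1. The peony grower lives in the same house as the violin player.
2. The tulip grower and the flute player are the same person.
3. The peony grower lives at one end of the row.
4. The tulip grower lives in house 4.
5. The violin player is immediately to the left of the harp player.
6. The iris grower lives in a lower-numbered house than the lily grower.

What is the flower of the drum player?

By clue 4, the tulip grower is in house 4.
Clue 1: the violin player is in house 1.
From clue 2, the flute player must be in house 4.
The harp player is in house 2 (clue 5).
House 1's flower must be peony (nothing else left).
House 3's flower must be lily (nothing else left).
House 3's instrument must be drum (nothing else left).
So house 2 gets iris for flower.
So: house 1 = peony/violin, house 2 = iris/harp, house 3 = lily/drum, house 4 = tulip/flute.

lily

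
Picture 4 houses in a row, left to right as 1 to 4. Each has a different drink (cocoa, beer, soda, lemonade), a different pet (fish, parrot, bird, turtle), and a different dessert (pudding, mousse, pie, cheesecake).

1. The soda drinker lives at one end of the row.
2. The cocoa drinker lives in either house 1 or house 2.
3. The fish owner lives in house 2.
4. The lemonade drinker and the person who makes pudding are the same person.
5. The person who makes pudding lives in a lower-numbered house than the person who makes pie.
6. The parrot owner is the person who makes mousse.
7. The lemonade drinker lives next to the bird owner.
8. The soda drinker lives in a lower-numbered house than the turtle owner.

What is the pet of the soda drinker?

parrot

Clue 3: the fish owner is in house 2.
Clue 8 places the soda drinker in house 1.
The only drink still possible for house 2 is cocoa.
The only drink still possible for house 3 is lemonade.
So house 4 gets beer for drink.
By clue 4, the person who makes pudding is in house 3.
From clue 5, the person who makes pie must be in house 4.
Clue 7 places the bird owner in house 4.
House 1 pet: only parrot fits.
The only pet still possible for house 3 is turtle.
That leaves cheesecake as the dessert for house 2.
So house 1 gets mousse for dessert.
So: house 1 = soda/parrot/mousse, house 2 = cocoa/fish/cheesecake, house 3 = lemonade/turtle/pudding, house 4 = beer/bird/pie.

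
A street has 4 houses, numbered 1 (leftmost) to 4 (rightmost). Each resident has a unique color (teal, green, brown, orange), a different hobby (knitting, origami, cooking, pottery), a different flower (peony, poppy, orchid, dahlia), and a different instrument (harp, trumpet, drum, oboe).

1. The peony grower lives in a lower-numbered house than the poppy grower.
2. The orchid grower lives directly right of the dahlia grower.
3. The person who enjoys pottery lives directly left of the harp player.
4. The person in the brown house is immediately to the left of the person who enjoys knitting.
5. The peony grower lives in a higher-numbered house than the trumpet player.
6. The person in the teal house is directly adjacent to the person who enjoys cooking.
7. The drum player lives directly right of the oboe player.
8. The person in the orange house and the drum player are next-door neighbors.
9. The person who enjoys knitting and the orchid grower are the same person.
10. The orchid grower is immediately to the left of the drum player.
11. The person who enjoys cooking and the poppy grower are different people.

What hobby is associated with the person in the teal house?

So house 1 gets dahlia for flower.
House 4 flower: only poppy fits.
Clue 2 places the orchid grower in house 2.
From clue 9, the person who enjoys knitting must be in house 2.
By clue 10, the drum player is in house 3.
House 4's hobby must be origami (nothing else left).
House 3's flower must be peony (nothing else left).
That leaves trumpet as the instrument for house 1.
The only instrument still possible for house 2 is oboe.
So house 4 gets harp for instrument.
Clue 3 places the person who enjoys pottery in house 3.
From clue 4, the person in the brown house must be in house 1.
That leaves green as the color for house 3.
That leaves cooking as the hobby for house 1.
From clue 6, the person in the teal house must be in house 2.
The only color still possible for house 4 is orange.
So: house 1 = brown/cooking/dahlia/trumpet, house 2 = teal/knitting/orchid/oboe, house 3 = green/pottery/peony/drum, house 4 = orange/origami/poppy/harp.

knitting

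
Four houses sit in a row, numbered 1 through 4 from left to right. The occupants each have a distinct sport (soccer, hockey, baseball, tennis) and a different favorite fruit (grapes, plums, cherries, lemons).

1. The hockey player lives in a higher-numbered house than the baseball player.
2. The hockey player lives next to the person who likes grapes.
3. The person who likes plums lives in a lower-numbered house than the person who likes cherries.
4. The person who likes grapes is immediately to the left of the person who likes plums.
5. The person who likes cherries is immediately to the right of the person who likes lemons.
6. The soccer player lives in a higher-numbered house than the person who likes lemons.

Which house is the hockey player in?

2

House 4 favorite fruit: only cherries fits.
Clue 5: the person who likes lemons is in house 3.
The soccer player is in house 4 (clue 6).
That leaves grapes as the favorite fruit for house 1.
House 2 favorite fruit: only plums fits.
Clue 2 places the hockey player in house 2.
The only sport still possible for house 1 is baseball.
So house 3 gets tennis for sport.
So: house 1 = baseball/grapes, house 2 = hockey/plums, house 3 = tennis/lemons, house 4 = soccer/cherries.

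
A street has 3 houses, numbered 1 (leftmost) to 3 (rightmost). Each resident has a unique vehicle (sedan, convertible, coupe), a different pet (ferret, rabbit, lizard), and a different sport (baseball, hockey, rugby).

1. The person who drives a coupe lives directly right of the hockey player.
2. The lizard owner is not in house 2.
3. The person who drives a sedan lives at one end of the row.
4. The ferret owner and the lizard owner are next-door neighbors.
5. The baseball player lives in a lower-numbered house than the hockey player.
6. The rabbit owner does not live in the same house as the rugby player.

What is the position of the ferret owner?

2

Clue 4: the ferret owner is in house 2.
From clue 5, the baseball player must be in house 1.
The hockey player is in house 2 (clue 5).
The only sport still possible for house 3 is rugby.
Clue 1 places the person who drives a coupe in house 3.
By clue 6, the rabbit owner is in house 1.
The only vehicle still possible for house 2 is convertible.
House 3 pet: only lizard fits.
That leaves sedan as the vehicle for house 1.
So: house 1 = sedan/rabbit/baseball, house 2 = convertible/ferret/hockey, house 3 = coupe/lizard/rugby.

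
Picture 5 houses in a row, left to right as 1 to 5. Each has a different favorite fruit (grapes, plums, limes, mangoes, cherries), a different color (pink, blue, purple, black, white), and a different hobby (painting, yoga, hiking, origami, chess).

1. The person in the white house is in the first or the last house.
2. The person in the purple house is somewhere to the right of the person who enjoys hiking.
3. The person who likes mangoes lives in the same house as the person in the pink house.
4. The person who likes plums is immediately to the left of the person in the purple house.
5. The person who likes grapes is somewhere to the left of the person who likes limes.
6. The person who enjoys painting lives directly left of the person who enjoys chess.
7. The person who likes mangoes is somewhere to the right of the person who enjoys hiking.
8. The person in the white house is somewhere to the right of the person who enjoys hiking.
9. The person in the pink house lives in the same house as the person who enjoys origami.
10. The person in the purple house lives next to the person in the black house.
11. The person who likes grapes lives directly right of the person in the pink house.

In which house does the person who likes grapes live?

4

Clue 8 places the person in the white house in house 5.
The person who likes grapes is narrowed to house 3 or 4; consider each.
Placing it in house 3 leads to a contradiction, so it's in house 4.
Clue 5 places the person who likes limes in house 5.
By clue 11, the person in the pink house is in house 3.
From clue 3, the person who likes mangoes must be in house 3.
Clue 9 places the person who enjoys origami in house 3.
By clue 10, the person in the purple house is in house 2.
From clue 10, the person in the black house must be in house 1.
The only favorite fruit still possible for house 2 is cherries.
The only color still possible for house 4 is blue.
From clue 2, the person who enjoys hiking must be in house 1.
So house 1 gets plums for favorite fruit.
From clue 6, the person who enjoys chess must be in house 5.
The only hobby still possible for house 2 is yoga.
That leaves painting as the hobby for house 4.
So: house 1 = plums/black/hiking, house 2 = cherries/purple/yoga, house 3 = mangoes/pink/origami, house 4 = grapes/blue/painting, house 5 = limes/white/chess.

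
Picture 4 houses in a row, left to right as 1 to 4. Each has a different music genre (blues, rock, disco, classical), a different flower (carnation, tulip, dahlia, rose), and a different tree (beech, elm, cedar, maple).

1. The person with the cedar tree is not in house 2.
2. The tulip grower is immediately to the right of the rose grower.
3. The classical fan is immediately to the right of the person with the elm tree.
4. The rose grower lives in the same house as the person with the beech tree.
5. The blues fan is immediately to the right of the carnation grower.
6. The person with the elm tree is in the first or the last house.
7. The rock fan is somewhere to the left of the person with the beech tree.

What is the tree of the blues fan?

The person with the elm tree is in house 1 (clue 6).
From clue 3, the classical fan must be in house 2.
House 1's music genre must be rock (nothing else left).
The only flower still possible for house 1 is dahlia.
House 4 flower: only tulip fits.
Clue 2 places the rose grower in house 3.
By clue 4, the person with the beech tree is in house 3.
The only flower still possible for house 2 is carnation.
That leaves maple as the tree for house 2.
House 4 tree: only cedar fits.
From clue 5, the blues fan must be in house 3.
House 4's music genre must be disco (nothing else left).
So: house 1 = rock/dahlia/elm, house 2 = classical/carnation/maple, house 3 = blues/rose/beech, house 4 = disco/tulip/cedar.

beech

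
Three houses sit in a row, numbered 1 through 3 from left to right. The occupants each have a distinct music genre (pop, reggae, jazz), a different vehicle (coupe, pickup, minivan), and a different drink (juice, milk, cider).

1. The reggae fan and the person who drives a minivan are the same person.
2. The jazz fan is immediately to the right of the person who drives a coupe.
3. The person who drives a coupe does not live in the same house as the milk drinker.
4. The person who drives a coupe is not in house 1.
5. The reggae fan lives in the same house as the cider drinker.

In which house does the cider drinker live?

The person who drives a coupe is in house 2 (clue 4).
From clue 2, the jazz fan must be in house 3.
So house 2 gets pop for music genre.
House 2's drink must be juice (nothing else left).
Clue 1: the person who drives a minivan is in house 1.
From clue 5, the cider drinker must be in house 1.
House 1's music genre must be reggae (nothing else left).
House 3's vehicle must be pickup (nothing else left).
House 3's drink must be milk (nothing else left).
So: house 1 = reggae/minivan/cider, house 2 = pop/coupe/juice, house 3 = jazz/pickup/milk.

1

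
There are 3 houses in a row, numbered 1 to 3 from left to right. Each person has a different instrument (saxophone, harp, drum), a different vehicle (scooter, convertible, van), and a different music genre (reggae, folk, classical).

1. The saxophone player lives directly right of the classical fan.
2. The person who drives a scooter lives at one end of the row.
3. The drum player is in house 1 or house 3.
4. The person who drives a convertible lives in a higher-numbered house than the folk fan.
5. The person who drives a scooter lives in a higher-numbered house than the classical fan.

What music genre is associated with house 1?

folk

The person who drives a scooter is in house 3 (clue 5).
House 1's vehicle must be van (nothing else left).
So house 2 gets convertible for vehicle.
House 3 music genre: only reggae fits.
The folk fan is in house 1 (clue 4).
So house 2 gets classical for music genre.
Clue 1 places the saxophone player in house 3.
House 1 instrument: only drum fits.
House 2's instrument must be harp (nothing else left).
So: house 1 = drum/van/folk, house 2 = harp/convertible/classical, house 3 = saxophone/scooter/reggae.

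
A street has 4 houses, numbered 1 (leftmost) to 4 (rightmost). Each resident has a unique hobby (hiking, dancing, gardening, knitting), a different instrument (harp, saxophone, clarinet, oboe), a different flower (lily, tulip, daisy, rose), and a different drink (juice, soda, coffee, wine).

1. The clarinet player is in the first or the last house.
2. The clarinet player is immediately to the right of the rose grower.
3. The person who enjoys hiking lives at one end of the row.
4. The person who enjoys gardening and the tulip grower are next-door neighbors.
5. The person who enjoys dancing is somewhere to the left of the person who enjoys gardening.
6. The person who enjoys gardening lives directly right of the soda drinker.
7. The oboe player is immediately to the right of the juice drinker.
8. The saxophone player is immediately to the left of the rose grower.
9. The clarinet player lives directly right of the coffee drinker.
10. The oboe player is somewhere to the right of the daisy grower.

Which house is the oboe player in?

3

From clue 2, the clarinet player must be in house 4.
Clue 2 places the rose grower in house 3.
Clue 8 places the saxophone player in house 2.
From clue 9, the coffee drinker must be in house 3.
The only instrument still possible for house 1 is harp.
So house 3 gets oboe for instrument.
So house 4 gets wine for drink.
Clue 7 places the juice drinker in house 2.
So house 1 gets soda for drink.
From clue 6, the person who enjoys gardening must be in house 2.
So house 3 gets knitting for hobby.
House 4 hobby: only hiking fits.
From clue 4, the tulip grower must be in house 1.
House 1's hobby must be dancing (nothing else left).
House 2's flower must be daisy (nothing else left).
The only flower still possible for house 4 is lily.
So: house 1 = dancing/harp/tulip/soda, house 2 = gardening/saxophone/daisy/juice, house 3 = knitting/oboe/rose/coffee, house 4 = hiking/clarinet/lily/wine.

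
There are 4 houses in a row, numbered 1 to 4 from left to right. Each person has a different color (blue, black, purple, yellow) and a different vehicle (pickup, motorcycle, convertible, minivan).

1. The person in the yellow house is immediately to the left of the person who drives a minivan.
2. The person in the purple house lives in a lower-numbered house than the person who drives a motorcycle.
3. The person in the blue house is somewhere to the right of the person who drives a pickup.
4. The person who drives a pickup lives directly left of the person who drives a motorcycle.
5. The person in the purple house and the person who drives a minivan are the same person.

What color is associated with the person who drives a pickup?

black

House 1 vehicle: only convertible fits.
House 4's vehicle must be motorcycle (nothing else left).
The person who drives a pickup is in house 3 (clue 4).
So house 2 gets minivan for vehicle.
From clue 1, the person in the yellow house must be in house 1.
From clue 3, the person in the blue house must be in house 4.
From clue 5, the person in the purple house must be in house 2.
House 3 color: only black fits.
So: house 1 = yellow/convertible, house 2 = purple/minivan, house 3 = black/pickup, house 4 = blue/motorcycle.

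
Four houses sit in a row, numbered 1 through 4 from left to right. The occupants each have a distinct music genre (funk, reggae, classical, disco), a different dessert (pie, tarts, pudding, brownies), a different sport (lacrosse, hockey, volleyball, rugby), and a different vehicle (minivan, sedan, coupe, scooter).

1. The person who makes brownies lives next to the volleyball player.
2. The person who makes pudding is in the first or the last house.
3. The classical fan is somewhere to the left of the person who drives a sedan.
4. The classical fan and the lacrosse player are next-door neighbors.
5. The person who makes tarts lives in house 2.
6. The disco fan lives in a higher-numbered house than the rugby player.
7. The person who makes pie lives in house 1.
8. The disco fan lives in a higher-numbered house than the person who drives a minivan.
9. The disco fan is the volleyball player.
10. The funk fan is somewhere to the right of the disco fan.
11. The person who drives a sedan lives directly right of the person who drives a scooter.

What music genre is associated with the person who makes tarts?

disco

Clue 5: the person who makes tarts is in house 2.
From clue 7, the person who makes pie must be in house 1.
So house 3 gets brownies for dessert.
House 4's dessert must be pudding (nothing else left).
By clue 9, the disco fan is in house 2.
By clue 9, the volleyball player is in house 2.
That leaves rugby as the sport for house 1.
From clue 4, the classical fan must be in house 3.
By clue 4, the lacrosse player is in house 4.
Clue 8 places the person who drives a minivan in house 1.
So house 1 gets reggae for music genre.
That leaves funk as the music genre for house 4.
House 3 sport: only hockey fits.
From clue 3, the person who drives a sedan must be in house 4.
From clue 11, the person who drives a scooter must be in house 3.
That leaves coupe as the vehicle for house 2.
So: house 1 = reggae/pie/rugby/minivan, house 2 = disco/tarts/volleyball/coupe, house 3 = classical/brownies/hockey/scooter, house 4 = funk/pudding/lacrosse/sedan.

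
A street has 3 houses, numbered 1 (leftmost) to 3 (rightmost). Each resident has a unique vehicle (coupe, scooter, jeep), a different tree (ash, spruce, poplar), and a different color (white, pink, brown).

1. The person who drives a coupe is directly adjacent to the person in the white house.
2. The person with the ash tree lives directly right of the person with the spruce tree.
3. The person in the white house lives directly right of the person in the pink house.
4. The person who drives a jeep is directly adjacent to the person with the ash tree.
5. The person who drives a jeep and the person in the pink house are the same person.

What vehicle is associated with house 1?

The person who drives a jeep is narrowed to house 1 or 2; consider each.
Placing it in house 2 leads to a contradiction, so it's in house 1.
The person with the ash tree is in house 2 (clue 4).
Clue 5: the person in the pink house is in house 1.
House 1 tree: only spruce fits.
House 3's tree must be poplar (nothing else left).
From clue 3, the person in the white house must be in house 2.
House 3's color must be brown (nothing else left).
From clue 1, the person who drives a coupe must be in house 3.
That leaves scooter as the vehicle for house 2.
So: house 1 = jeep/spruce/pink, house 2 = scooter/ash/white, house 3 = coupe/poplar/brown.

jeep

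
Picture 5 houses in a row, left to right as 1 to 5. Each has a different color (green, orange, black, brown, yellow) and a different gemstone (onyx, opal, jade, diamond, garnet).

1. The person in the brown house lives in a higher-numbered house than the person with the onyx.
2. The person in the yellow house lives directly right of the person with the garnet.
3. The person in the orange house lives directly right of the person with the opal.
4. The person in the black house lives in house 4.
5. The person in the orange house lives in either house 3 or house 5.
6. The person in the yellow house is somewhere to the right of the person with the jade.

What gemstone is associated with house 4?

By clue 4, the person in the black house is in house 4.
House 1's color must be green (nothing else left).
So house 5 gets diamond for gemstone.
The person in the orange house is narrowed to house 3 or 5; consider each.
Placing it in house 5 leads to a contradiction, so it's in house 3.
The person with the opal is in house 2 (clue 3).
The person in the brown house is narrowed to house 2 or 5; consider each.
Placing it in house 5 leads to a contradiction, so it's in house 2.
Clue 1 places the person with the onyx in house 1.
House 5 color: only yellow fits.
So house 3 gets jade for gemstone.
So house 4 gets garnet for gemstone.
So: house 1 = green/onyx, house 2 = brown/opal, house 3 = orange/jade, house 4 = black/garnet, house 5 = yellow/diamond.

garnet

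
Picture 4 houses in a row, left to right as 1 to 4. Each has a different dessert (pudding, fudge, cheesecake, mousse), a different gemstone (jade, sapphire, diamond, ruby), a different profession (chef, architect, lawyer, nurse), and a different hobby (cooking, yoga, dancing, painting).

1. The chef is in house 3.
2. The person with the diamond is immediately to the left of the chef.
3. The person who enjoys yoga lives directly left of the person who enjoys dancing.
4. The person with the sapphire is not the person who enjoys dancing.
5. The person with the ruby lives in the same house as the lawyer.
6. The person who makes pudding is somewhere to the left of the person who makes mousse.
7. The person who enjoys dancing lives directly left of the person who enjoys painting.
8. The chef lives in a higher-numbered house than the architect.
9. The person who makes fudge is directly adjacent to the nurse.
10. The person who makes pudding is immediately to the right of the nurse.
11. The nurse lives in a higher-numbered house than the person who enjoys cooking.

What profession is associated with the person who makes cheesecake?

nurse

Clue 1: the chef is in house 3.
From clue 2, the person with the diamond must be in house 2.
The nurse is in house 2 (clue 11).
From clue 11, the person who enjoys cooking must be in house 1.
House 4 profession: only lawyer fits.
So house 4 gets painting for hobby.
By clue 3, the person who enjoys yoga is in house 2.
By clue 3, the person who enjoys dancing is in house 3.
From clue 5, the person with the ruby must be in house 4.
Clue 10 places the person who makes pudding in house 3.
House 1 dessert: only fudge fits.
House 2's dessert must be cheesecake (nothing else left).
So house 4 gets mousse for dessert.
House 3's gemstone must be jade (nothing else left).
So house 1 gets architect for profession.
That leaves sapphire as the gemstone for house 1.
So: house 1 = fudge/sapphire/architect/cooking, house 2 = cheesecake/diamond/nurse/yoga, house 3 = pudding/jade/chef/dancing, house 4 = mousse/ruby/lawyer/painting.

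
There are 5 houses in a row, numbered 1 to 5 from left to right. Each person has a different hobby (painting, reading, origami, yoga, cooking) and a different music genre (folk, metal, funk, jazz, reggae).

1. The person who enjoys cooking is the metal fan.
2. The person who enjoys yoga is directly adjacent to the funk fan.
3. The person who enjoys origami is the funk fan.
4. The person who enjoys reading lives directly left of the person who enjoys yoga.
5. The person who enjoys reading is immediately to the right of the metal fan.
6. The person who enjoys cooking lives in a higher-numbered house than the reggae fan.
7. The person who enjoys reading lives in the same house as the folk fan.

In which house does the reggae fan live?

So house 1 gets painting for hobby.
That leaves cooking as the hobby for house 2.
Clue 1: the metal fan is in house 2.
Clue 5 places the person who enjoys reading in house 3.
Clue 6: the reggae fan is in house 1.
Clue 7 places the folk fan in house 3.
Clue 4 places the person who enjoys yoga in house 4.
So house 5 gets origami for hobby.
By clue 2, the funk fan is in house 5.
So house 4 gets jazz for music genre.
So: house 1 = painting/reggae, house 2 = cooking/metal, house 3 = reading/folk, house 4 = yoga/jazz, house 5 = origami/funk.

1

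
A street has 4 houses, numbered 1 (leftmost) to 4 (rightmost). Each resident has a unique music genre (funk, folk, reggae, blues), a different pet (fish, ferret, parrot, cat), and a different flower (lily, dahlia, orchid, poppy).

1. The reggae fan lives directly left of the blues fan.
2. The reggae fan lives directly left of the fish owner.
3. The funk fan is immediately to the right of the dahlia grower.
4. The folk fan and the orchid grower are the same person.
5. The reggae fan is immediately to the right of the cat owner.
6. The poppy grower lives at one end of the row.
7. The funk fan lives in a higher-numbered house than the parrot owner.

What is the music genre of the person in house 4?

That leaves folk as the music genre for house 1.
From clue 4, the orchid grower must be in house 1.
House 4's flower must be poppy (nothing else left).
That leaves reggae as the music genre for house 2.
The blues fan is in house 3 (clue 1).
The fish owner is in house 3 (clue 2).
From clue 5, the cat owner must be in house 1.
The only music genre still possible for house 4 is funk.
House 4 pet: only ferret fits.
The dahlia grower is in house 3 (clue 3).
So house 2 gets parrot for pet.
The only flower still possible for house 2 is lily.
So: house 1 = folk/cat/orchid, house 2 = reggae/parrot/lily, house 3 = blues/fish/dahlia, house 4 = funk/ferret/poppy.

funk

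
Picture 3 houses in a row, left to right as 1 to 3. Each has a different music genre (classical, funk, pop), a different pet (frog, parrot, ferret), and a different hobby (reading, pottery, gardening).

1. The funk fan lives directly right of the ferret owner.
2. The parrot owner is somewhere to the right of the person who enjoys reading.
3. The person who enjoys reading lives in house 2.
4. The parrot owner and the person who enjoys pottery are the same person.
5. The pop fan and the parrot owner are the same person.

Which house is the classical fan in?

1

By clue 3, the person who enjoys reading is in house 2.
That leaves classical as the music genre for house 1.
So house 1 gets gardening for hobby.
House 3 hobby: only pottery fits.
Clue 2 places the parrot owner in house 3.
Clue 5 places the pop fan in house 3.
The only music genre still possible for house 2 is funk.
By clue 1, the ferret owner is in house 1.
That leaves frog as the pet for house 2.
So: house 1 = classical/ferret/gardening, house 2 = funk/frog/reading, house 3 = pop/parrot/pottery.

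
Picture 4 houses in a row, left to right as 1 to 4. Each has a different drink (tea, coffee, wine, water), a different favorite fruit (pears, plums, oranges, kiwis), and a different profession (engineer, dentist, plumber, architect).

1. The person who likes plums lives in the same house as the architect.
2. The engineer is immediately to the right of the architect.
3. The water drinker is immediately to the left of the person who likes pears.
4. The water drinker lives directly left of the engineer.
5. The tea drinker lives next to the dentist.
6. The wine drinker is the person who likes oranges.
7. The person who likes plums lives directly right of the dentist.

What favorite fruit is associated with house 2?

oranges

The water drinker is narrowed to house 2 or 3; consider each.
Placing it in house 2 leads to a contradiction, so it's in house 3.
From clue 3, the person who likes pears must be in house 4.
From clue 4, the engineer must be in house 4.
Clue 2: the architect is in house 3.
That leaves coffee as the drink for house 4.
Clue 1: the person who likes plums is in house 3.
Clue 7: the dentist is in house 2.
That leaves plumber as the profession for house 1.
The tea drinker is in house 1 (clue 5).
So house 2 gets wine for drink.
Clue 6: the person who likes oranges is in house 2.
House 1 favorite fruit: only kiwis fits.
So: house 1 = tea/kiwis/plumber, house 2 = wine/oranges/dentist, house 3 = water/plums/architect, house 4 = coffee/pears/engineer.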